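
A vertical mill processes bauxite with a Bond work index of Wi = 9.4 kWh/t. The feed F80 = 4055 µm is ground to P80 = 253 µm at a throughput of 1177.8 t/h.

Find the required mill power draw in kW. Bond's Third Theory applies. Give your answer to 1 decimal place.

P = 5221.9 kW

Bond: W = 10·Wi·(1/√P80 − 1/√F80)
W = 10·9.4·(1/√253 − 1/√4055) = 10·9.4·(0.047166) = 4.4336 kWh/t
Mill draw = 4.4336 × 1177.8 = 5221.9 kW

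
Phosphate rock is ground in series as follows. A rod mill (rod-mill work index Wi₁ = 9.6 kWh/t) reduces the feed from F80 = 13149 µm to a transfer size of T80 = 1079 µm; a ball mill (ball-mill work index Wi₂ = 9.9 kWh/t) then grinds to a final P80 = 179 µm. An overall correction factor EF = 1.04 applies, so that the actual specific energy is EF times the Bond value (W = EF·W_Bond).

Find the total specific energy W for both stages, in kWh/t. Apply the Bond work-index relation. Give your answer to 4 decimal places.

W = 6.7299 kWh/t

W = 10 Wi (1/√P80 − 1/√F80)  [Bond]
Stage 1 (13149→1079 µm, Wi₁=9.6): W₁ = 10·9.6·(0.030443 − 0.008721) = 2.0853 kWh/t
Stage 2 (1079→179 µm, Wi₂=9.9): W₂ = 10·9.9·(0.074744 − 0.030443) = 4.3857 kWh/t
W = W₁ + W₂ = 2.0853 + 4.3857 = 6.4711 kWh/t
W_actual = 1.04 × 6.4711 = 6.7299 kWh/t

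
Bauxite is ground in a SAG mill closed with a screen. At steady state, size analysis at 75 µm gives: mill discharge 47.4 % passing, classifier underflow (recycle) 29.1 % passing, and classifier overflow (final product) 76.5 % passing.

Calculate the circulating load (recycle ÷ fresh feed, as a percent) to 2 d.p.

CL = 159.02 %

Let r = R/F. Size balance at 75 µm:
(1+r)d = ru + o → r = (o−d)/(d−u)
r = (76.5 − 47.4)/(47.4 − 29.1) = 29.1/18.3 = 1.5902
CL = 100·r = 159.02 %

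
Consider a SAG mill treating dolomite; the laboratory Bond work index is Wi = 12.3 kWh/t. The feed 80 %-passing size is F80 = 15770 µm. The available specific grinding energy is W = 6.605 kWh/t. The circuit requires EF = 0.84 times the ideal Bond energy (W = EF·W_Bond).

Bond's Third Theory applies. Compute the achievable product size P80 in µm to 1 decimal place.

P80 = 193.5 µm

W = 10 Wi (P80^-0.5 − F80^-0.5)
W_Bond = W / EF = 6.605 / 0.84 = 7.8631 kWh/t
P80^(−½) = W_Bond/(10 Wi) + F80^(−½)
  = 7.8631/(10·12.3) + 1/√15770 = 0.063928 + 0.007963 = 0.071891
P80 = (1/0.071891)² = 13.9100² = 193.49 µm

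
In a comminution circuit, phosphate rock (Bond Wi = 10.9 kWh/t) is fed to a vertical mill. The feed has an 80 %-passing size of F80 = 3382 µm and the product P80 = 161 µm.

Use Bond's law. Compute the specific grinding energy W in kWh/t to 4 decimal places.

W = 6.7161 kWh/t

W = 10 Wi (P80^-0.5 − F80^-0.5)
1/√161 = 0.078811;  1/√3382 = 0.017195
W = 10·10.9·(0.078811 − 0.017195) = 6.7161 kWh/t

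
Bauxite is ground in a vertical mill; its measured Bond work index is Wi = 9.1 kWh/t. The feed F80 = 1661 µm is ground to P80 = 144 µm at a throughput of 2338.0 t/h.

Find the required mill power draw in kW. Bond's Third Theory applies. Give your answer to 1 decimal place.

W = 10·Wi·(P80^(-½) − F80^(-½))
W = 10·9.1·(1/√144 − 1/√1661) = 10·9.1·(0.058797) = 5.3505 kWh/t
Power = W × throughput = 5.3505 kWh/t × 2338.0 t/h = 12509.5 kW

P = 12509.5 kW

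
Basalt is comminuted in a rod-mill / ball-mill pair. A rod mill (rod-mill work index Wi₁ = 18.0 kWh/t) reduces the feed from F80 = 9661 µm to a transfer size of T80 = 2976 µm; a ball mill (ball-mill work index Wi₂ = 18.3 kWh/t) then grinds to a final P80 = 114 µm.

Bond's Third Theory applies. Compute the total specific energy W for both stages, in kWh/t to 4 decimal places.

Bond: W = 10·Wi·(1/√P80 − 1/√F80)
Stage 1 (9661→2976 µm, Wi₁=18.0): W₁ = 10·18.0·(0.018331 − 0.010174) = 1.4683 kWh/t
Stage 2 (2976→114 µm, Wi₂=18.3): W₂ = 10·18.3·(0.093659 − 0.018331) = 13.7850 kWh/t
W = W₁ + W₂ = 1.4683 + 13.7850 = 15.2532 kWh/t

W = 15.2532 kWh/t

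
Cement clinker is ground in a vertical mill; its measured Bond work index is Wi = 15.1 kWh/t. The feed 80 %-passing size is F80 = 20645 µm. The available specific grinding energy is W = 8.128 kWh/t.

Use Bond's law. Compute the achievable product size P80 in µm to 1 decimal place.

W = 10·Wi·(P80^(-½) − F80^(-½))
⇒ 1/√P80 = W/(10·Wi) + 1/√F80
  = 8.1280/(10·15.1) + 1/√20645 = 0.053828 + 0.006960 = 0.060788
P80 = (1/0.060788)² = 16.4507² = 270.63 µm

P80 = 270.6 µm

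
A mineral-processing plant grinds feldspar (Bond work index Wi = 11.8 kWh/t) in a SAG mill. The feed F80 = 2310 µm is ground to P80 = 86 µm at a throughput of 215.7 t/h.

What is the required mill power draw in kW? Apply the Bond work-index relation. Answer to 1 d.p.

Bond: W = 10·Wi·(1/√P80 − 1/√F80)
W = 10·11.8·(1/√86 − 1/√2310) = 10·11.8·(0.087027) = 10.2691 kWh/t
P = W·T = 10.2691·215.7 = 2215.1 kW

P = 2215.1 kW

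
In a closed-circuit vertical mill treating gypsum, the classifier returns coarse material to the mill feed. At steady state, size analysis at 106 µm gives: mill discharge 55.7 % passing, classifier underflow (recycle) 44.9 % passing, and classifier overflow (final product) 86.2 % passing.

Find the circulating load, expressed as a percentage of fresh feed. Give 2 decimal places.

Balance %-passing 106 µm (r = R/F):
r = (o − d)/(d − u)
r = (86.2 − 55.7)/(55.7 − 44.9) = 30.5/10.8 = 2.8241
CL = 100·r = 282.41 %

CL = 282.41 %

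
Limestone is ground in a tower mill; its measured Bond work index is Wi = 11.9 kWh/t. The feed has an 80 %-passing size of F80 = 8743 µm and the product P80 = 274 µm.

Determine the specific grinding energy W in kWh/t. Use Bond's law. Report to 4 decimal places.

W = 10 Wi / √P80 − 10 Wi / √F80
1/√274 = 0.060412;  1/√8743 = 0.010695
W = 10·11.9·(0.060412 − 0.010695) = 5.9164 kWh/t

W = 5.9164 kWh/t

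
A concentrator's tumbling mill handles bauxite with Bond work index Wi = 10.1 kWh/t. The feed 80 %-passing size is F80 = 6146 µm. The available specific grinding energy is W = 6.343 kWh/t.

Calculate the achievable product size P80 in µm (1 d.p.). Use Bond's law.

P80 = 175.2 µm

W = 10·Wi·(P80^(-½) − F80^(-½))
⇒ 1/√P80 = W/(10 Wi) + 1/√F80
  = 6.3430/(10·10.1) + 1/√6146 = 0.062802 + 0.012756 = 0.075558
P80 = (1/0.075558)² = 13.2349² = 175.16 µm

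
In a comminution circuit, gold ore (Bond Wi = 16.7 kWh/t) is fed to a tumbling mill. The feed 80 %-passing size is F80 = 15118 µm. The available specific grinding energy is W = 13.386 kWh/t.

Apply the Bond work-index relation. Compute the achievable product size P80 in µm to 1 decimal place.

W = 10 Wi (P80^-0.5 − F80^-0.5)
1/√P80 = 1/√F80 + W/(10·Wi)
  = 13.3860/(10·16.7) + 1/√15118 = 0.080156 + 0.008133 = 0.088289
P80 = (1/0.088289)² = 11.3265² = 128.29 µm

P80 = 128.3 µm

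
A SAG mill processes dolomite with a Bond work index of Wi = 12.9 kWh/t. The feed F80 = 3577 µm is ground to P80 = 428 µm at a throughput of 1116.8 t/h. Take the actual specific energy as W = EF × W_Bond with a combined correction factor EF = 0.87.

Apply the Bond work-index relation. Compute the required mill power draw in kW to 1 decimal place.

P = 3962.8 kW

Bond:  W = 10 Wi (1/√P − 1/√F)
W = 10·12.9·(1/√428 − 1/√3577) = 10·12.9·(0.031617) = 4.0785 kWh/t
With EF = 0.87: W = 4.0785·0.87 = 3.5483 kWh/t
P = W·T = 3.5483·1116.8 = 3962.8 kW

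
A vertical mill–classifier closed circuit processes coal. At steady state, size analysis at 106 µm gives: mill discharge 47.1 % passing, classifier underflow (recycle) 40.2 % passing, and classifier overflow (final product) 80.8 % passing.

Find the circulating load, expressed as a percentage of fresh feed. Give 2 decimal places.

CL = 488.41 %

Balance %-passing 106 µm (r = R/F):
r = (o − d)/(d − u)
r = (80.8 − 47.1)/(47.1 − 40.2) = 33.7/6.9 = 4.8841
CL = 100·r = 488.41 %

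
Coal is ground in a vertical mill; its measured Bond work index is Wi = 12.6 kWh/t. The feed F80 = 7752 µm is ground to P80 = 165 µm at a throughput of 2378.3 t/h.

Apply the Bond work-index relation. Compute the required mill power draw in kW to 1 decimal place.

W_Bond = 10·Wi·(1/√P₈₀ − 1/√F₈₀)
W = 10·12.6·(1/√165 − 1/√7752) = 10·12.6·(0.066492) = 8.3780 kWh/t
P = W·T = 8.3780·2378.3 = 19925.4 kW

P = 19925.4 kW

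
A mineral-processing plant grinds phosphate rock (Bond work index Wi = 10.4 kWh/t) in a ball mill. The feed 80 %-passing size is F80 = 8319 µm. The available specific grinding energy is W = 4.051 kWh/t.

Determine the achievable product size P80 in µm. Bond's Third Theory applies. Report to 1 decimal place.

Bond: W = 10·Wi·(1/√P80 − 1/√F80)
P80^(−½) = W/(10 Wi) + F80^(−½)
  = 4.0510/(10·10.4) + 1/√8319 = 0.038952 + 0.010964 = 0.049916
P80 = (1/0.049916)² = 20.0337² = 401.35 µm

P80 = 401.4 µm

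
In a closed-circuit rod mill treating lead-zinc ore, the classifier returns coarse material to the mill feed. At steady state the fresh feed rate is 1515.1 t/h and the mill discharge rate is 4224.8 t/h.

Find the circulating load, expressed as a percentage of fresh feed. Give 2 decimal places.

CL = 178.85 %

Mill node: discharge = fresh + recycle.
R = M − F = 4224.8 − 1515.1 = 2709.7 t/h
CL = 100·R/F = 100·2709.7/1515.1 = 178.85 %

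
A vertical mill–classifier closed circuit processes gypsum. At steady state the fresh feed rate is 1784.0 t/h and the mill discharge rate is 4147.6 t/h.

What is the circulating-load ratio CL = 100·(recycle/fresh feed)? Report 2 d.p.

CL = 132.49 %

Steady state: M = F + R.
R = M − F = 4147.6 − 1784.0 = 2363.6 t/h
CL = 100·R/F = 100·2363.6/1784.0 = 132.49 %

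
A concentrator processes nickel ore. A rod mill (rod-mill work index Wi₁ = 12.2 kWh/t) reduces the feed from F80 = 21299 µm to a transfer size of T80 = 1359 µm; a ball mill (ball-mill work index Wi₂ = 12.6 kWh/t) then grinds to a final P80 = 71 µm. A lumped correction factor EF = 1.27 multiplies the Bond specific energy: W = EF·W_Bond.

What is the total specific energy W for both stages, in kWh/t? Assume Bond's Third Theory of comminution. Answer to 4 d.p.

W = 17.7914 kWh/t

W = 10·Wi·[P80^(−½) − F80^(−½)]
Stage 1 (21299→1359 µm, Wi₁=12.2): W₁ = 10·12.2·(0.027126 − 0.006852) = 2.4735 kWh/t
Stage 2 (1359→71 µm, Wi₂=12.6): W₂ = 10·12.6·(0.118678 − 0.027126) = 11.5355 kWh/t
W = W₁ + W₂ = 2.4735 + 11.5355 = 14.0090 kWh/t
With EF = 1.27: W = 14.0090·1.27 = 17.7914 kWh/t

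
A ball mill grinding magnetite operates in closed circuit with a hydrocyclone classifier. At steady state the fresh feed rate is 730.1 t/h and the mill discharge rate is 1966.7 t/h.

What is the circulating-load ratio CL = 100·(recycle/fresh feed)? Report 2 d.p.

Discharge = new feed + return, hence
R = M − F = 1966.7 − 730.1 = 1236.6 t/h
CL = 100·R/F = 100·1236.6/730.1 = 169.37 %

CL = 169.37 %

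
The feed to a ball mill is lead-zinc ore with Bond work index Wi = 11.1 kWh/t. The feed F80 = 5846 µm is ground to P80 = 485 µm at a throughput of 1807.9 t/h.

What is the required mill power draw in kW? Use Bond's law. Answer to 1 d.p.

W = 10 Wi / √P80 − 10 Wi / √F80
W = 10·11.1·(1/√485 − 1/√5846) = 10·11.1·(0.032329) = 3.5885 kWh/t
P = W·T = 3.5885·1807.9 = 6487.6 kW

P = 6487.6 kW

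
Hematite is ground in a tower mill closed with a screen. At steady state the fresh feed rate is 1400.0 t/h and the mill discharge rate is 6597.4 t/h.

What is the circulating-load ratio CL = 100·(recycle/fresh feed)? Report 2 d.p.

Discharge = new feed + return, hence
R = M − F = 6597.4 − 1400.0 = 5197.4 t/h
CL = 100·R/F = 100·5197.4/1400.0 = 371.24 %

CL = 371.24 %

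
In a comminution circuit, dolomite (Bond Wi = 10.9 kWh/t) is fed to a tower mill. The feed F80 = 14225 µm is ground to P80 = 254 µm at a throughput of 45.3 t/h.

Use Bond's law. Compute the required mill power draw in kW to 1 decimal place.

Bond: W = 10·Wi·(1/√P80 − 1/√F80)
W = 10·10.9·(1/√254 − 1/√14225) = 10·10.9·(0.054361) = 5.9254 kWh/t
Mill draw = 5.9254 × 45.3 = 268.4 kW

P = 268.4 kW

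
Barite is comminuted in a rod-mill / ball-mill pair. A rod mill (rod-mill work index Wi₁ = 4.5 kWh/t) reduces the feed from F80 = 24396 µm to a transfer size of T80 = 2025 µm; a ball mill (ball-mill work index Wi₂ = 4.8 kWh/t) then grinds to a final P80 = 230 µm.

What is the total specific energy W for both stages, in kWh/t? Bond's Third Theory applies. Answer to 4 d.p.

W = 2.8103 kWh/t

W = 10 Wi (P80^-0.5 − F80^-0.5)
Stage 1 (24396→2025 µm, Wi₁=4.5): W₁ = 10·4.5·(0.022222 − 0.006402) = 0.7119 kWh/t
Stage 2 (2025→230 µm, Wi₂=4.8): W₂ = 10·4.8·(0.065938 − 0.022222) = 2.0984 kWh/t
W = W₁ + W₂ = 0.7119 + 2.0984 = 2.8103 kWh/t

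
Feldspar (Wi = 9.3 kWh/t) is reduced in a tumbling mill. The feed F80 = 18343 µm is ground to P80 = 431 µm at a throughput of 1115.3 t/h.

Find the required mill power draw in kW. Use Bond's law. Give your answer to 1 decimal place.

P = 4230.3 kW

W = 10 Wi (1/√P80 − 1/√F80)  [Bond]
W = 10·9.3·(1/√431 − 1/√18343) = 10·9.3·(0.040785) = 3.7930 kWh/t
Power = W × throughput = 3.7930 kWh/t × 1115.3 t/h = 4230.3 kW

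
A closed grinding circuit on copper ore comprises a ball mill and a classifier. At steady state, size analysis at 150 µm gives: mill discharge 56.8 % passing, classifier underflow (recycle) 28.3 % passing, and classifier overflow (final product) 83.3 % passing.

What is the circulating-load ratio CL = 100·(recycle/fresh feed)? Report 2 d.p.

CL = 92.98 %

Two-product formula at 150 µm:
d + r·d = r·u + o → r(d−u) = o−d
r = (83.3 − 56.8)/(56.8 − 28.3) = 26.5/28.5 = 0.9298
CL = 100·r = 92.98 %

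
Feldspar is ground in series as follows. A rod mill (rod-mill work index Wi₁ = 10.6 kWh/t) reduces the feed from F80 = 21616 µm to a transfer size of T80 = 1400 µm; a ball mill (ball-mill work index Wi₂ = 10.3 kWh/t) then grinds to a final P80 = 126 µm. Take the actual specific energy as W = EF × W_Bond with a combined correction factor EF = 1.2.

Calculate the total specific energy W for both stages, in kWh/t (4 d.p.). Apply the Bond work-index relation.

W = 10.2422 kWh/t

W = 10 Wi (P80^-0.5 − F80^-0.5)
Stage 1 (21616→1400 µm, Wi₁=10.6): W₁ = 10·10.6·(0.026726 − 0.006802) = 2.1120 kWh/t
Stage 2 (1400→126 µm, Wi₂=10.3): W₂ = 10·10.3·(0.089087 − 0.026726) = 6.4232 kWh/t
W = W₁ + W₂ = 2.1120 + 6.4232 = 8.5352 kWh/t
With EF = 1.2: W = 8.5352·1.2 = 10.2422 kWh/t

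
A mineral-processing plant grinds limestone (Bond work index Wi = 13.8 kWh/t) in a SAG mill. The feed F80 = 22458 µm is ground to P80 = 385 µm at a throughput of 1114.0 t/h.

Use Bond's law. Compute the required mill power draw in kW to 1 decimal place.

P = 6809.1 kW

W = 10·Wi·[P80^(−½) − F80^(−½)]
W = 10·13.8·(1/√385 − 1/√22458) = 10·13.8·(0.044292) = 6.1123 kWh/t
Power = W × throughput = 6.1123 kWh/t × 1114.0 t/h = 6809.1 kW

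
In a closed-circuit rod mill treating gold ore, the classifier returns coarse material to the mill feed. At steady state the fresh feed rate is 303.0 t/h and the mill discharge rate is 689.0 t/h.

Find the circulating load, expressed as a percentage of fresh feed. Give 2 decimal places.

Steady state: M = F + R.
R = M − F = 689.0 − 303.0 = 386.0 t/h
CL = 100·R/F = 100·386.0/303.0 = 127.39 %

CL = 127.39 %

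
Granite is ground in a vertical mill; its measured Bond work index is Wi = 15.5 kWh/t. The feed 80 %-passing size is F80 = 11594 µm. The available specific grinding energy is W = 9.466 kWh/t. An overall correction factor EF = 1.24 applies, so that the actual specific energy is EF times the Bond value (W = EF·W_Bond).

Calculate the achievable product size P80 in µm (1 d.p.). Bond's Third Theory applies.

P80 = 291.8 µm

Bond: W = 10·Wi·(1/√P80 − 1/√F80)
W_Bond = W / EF = 9.466 / 1.24 = 7.6339 kWh/t
⇒ 1/√P80 = W_Bond/(10 Wi) + 1/√F80
  = 7.6339/(10·15.5) + 1/√11594 = 0.049251 + 0.009287 = 0.058538
P80 = (1/0.058538)² = 17.0829² = 291.83 µm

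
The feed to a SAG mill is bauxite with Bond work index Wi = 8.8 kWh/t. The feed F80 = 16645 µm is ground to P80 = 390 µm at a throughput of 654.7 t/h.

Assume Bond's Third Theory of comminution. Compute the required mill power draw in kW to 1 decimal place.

W = 10·Wi·[P80^(−½) − F80^(−½)]
W = 10·8.8·(1/√390 − 1/√16645) = 10·8.8·(0.042886) = 3.7740 kWh/t
Mill draw = 3.7740 × 654.7 = 2470.8 kW

P = 2470.8 kW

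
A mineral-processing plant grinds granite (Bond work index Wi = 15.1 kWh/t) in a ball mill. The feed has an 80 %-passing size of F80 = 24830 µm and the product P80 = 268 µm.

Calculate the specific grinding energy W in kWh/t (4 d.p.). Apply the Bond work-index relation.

W = 10 Wi / √P80 − 10 Wi / √F80
1/√268 = 0.061085;  1/√24830 = 0.006346
W = 10·15.1·(0.061085 − 0.006346) = 8.2655 kWh/t

W = 8.2655 kWh/t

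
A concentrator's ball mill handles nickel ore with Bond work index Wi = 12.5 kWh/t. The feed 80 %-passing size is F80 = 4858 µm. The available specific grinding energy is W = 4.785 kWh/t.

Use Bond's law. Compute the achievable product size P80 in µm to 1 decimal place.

Bond:  W = 10 Wi (1/√P − 1/√F)
P80^(−½) = W/(10 Wi) + F80^(−½)
  = 4.7850/(10·12.5) + 1/√4858 = 0.038280 + 0.014347 = 0.052627
P80 = (1/0.052627)² = 19.0015² = 361.06 µm

P80 = 361.1 µm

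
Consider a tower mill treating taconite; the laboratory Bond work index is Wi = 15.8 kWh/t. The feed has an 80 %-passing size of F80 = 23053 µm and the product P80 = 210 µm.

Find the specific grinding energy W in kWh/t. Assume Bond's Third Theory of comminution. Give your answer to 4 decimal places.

W = 9.8624 kWh/t

W = 10 Wi (P80^-0.5 − F80^-0.5)
1/√210 = 0.069007;  1/√23053 = 0.006586
W = 10·15.8·(0.069007 − 0.006586) = 9.8624 kWh/t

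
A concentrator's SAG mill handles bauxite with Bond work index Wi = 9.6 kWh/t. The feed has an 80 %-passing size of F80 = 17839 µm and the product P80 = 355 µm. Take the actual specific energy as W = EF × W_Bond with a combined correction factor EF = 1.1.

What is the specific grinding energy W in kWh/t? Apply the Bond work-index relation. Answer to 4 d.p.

W = 10·Wi·(P80^(-½) − F80^(-½))
1/√355 = 0.053074;  1/√17839 = 0.007487
W = 10·9.6·(0.053074 − 0.007487) = 4.3764 kWh/t
With EF = 1.1: W = 4.3764·1.1 = 4.8140 kWh/t

W = 4.8140 kWh/t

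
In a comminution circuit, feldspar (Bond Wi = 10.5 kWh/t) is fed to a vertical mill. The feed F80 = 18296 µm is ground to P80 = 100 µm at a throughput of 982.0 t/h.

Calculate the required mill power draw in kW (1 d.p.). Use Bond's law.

P = 9548.7 kW

W = 10 Wi (P80^-0.5 − F80^-0.5)
W = 10·10.5·(1/√100 − 1/√18296) = 10·10.5·(0.092607) = 9.7237 kWh/t
P_mill = W·ṁ = 9.7237·982.0 = 9548.7 kW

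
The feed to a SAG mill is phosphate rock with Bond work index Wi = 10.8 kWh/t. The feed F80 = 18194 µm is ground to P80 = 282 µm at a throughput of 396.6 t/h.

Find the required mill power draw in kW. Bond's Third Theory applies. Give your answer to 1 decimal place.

P = 2233.1 kW

W = 10 Wi / √P80 − 10 Wi / √F80
W = 10·10.8·(1/√282 − 1/√18194) = 10·10.8·(0.052135) = 5.6306 kWh/t
P_mill = W·ṁ = 5.6306·396.6 = 2233.1 kW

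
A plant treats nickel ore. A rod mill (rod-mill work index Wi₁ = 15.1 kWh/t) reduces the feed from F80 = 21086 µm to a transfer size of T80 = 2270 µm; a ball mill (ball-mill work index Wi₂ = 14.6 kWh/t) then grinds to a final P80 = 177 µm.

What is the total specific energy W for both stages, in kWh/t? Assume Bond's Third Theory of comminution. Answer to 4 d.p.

W = 10.0391 kWh/t

W = 10·Wi·(P80^(-½) − F80^(-½))
Stage 1 (21086→2270 µm, Wi₁=15.1): W₁ = 10·15.1·(0.020989 − 0.006887) = 2.1294 kWh/t
Stage 2 (2270→177 µm, Wi₂=14.6): W₂ = 10·14.6·(0.075165 − 0.020989) = 7.9097 kWh/t
W = W₁ + W₂ = 2.1294 + 7.9097 = 10.0391 kWh/t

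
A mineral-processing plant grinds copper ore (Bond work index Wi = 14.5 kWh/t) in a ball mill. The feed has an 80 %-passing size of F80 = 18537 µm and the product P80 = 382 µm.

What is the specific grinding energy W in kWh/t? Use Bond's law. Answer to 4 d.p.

W = 10·Wi·[P80^(−½) − F80^(−½)]
1/√382 = 0.051164;  1/√18537 = 0.007345
W = 10·14.5·(0.051164 − 0.007345) = 6.3538 kWh/t

W = 6.3538 kWh/t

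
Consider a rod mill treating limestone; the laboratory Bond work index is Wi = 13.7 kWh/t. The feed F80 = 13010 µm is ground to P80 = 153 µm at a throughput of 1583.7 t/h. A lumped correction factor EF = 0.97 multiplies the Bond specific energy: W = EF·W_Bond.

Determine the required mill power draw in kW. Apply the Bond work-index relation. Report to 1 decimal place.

P = 15169.4 kW

W_Bond = 10·Wi·(1/√P₈₀ − 1/√F₈₀)
W = 10·13.7·(1/√153 − 1/√13010) = 10·13.7·(0.072078) = 9.8747 kWh/t
Corrected W = EF·W_Bond = 0.97·9.8747 = 9.5784 kWh/t
Power = W × throughput = 9.5784 kWh/t × 1583.7 t/h = 15169.4 kW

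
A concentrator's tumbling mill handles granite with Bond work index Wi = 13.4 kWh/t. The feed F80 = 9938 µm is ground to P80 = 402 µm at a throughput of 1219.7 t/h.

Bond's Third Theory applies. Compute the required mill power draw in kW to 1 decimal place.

Bond: W = 10·Wi·(1/√P80 − 1/√F80)
W = 10·13.4·(1/√402 − 1/√9938) = 10·13.4·(0.039844) = 5.3391 kWh/t
P_mill = W·ṁ = 5.3391·1219.7 = 6512.1 kW

P = 6512.1 kW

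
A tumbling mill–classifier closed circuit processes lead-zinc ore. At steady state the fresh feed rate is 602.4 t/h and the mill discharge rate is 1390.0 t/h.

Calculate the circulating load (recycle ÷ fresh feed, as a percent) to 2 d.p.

CL = 130.74 %

Steady state: M = F + R.
R = M − F = 1390.0 − 602.4 = 787.6 t/h
CL = 100·R/F = 100·787.6/602.4 = 130.74 %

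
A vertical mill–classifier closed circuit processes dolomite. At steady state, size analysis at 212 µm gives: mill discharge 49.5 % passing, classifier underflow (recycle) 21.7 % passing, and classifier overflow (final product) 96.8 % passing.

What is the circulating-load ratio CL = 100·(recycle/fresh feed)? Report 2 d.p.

CL = 170.14 %

Balance %-passing 212 µm (r = R/F):
d + r·d = r·u + o → r(d−u) = o−d
r = (96.8 − 49.5)/(49.5 − 21.7) = 47.3/27.8 = 1.7014
CL = 100·r = 170.14 %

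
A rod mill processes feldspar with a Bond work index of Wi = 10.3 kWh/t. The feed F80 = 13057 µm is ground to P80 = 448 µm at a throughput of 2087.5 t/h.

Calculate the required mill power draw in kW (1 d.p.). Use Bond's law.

P = 8276.7 kW

W = 10 Wi (1/√P80 − 1/√F80)  [Bond]
W = 10·10.3·(1/√448 − 1/√13057) = 10·10.3·(0.038494) = 3.9649 kWh/t
Mill draw = 3.9649 × 2087.5 = 8276.7 kW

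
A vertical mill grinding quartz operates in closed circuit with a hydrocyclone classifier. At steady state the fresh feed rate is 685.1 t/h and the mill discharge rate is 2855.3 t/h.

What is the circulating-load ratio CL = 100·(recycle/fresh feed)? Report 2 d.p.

M = F + R at steady state, so:
R = M − F = 2855.3 − 685.1 = 2170.2 t/h
CL = 100·R/F = 100·2170.2/685.1 = 316.77 %

CL = 316.77 %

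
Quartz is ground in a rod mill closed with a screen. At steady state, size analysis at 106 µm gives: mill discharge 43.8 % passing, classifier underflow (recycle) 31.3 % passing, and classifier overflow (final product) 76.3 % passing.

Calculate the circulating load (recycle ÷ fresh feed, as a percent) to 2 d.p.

Mass balance on the −106 µm fraction:
r = (o − d)/(d − u)
r = (76.3 − 43.8)/(43.8 − 31.3) = 32.5/12.5 = 2.6000
CL = 100·r = 260.00 %

CL = 260.00 %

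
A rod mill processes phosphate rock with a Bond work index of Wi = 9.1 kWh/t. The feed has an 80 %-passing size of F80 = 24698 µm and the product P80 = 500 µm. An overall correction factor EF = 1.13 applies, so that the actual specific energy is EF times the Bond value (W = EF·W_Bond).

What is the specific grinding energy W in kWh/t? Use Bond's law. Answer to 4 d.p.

W = 10·Wi·[P80^(−½) − F80^(−½)]
1/√500 = 0.044721;  1/√24698 = 0.006363
W = 10·9.1·(0.044721 − 0.006363) = 3.4906 kWh/t
With EF = 1.13: W = 3.4906·1.13 = 3.9444 kWh/t

W = 3.9444 kWh/t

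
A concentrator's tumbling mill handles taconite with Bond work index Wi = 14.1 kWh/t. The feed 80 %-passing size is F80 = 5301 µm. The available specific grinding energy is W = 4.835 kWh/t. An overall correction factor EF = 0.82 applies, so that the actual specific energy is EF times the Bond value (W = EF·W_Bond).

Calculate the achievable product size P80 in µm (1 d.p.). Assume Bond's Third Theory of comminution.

P80 = 324.0 µm

W = 10 Wi (1/√P80 − 1/√F80)  [Bond]
W_Bond = W / EF = 4.835 / 0.82 = 5.8963 kWh/t
P80^(−½) = W_Bond/(10 Wi) + F80^(−½)
  = 5.8963/(10·14.1) + 1/√5301 = 0.041818 + 0.013735 = 0.055553
P80 = (1/0.055553)² = 18.0009² = 324.03 µm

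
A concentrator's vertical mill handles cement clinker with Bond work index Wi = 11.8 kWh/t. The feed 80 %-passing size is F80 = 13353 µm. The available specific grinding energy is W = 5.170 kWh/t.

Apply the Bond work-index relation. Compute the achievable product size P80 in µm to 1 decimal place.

W = 10 Wi (1/√P80 − 1/√F80)  [Bond]
1/√P80 = 1/√F80 + W/(10·Wi)
  = 5.1700/(10·11.8) + 1/√13353 = 0.043814 + 0.008654 = 0.052467
P80 = (1/0.052467)² = 19.0594² = 363.26 µm

P80 = 363.3 µm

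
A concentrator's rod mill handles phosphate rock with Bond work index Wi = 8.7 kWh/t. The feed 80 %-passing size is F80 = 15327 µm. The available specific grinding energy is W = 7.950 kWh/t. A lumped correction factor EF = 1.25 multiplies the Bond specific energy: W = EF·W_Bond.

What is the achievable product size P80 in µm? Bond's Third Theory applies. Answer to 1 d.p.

W = 10 Wi / √P80 − 10 Wi / √F80
W_Bond = W / EF = 7.950 / 1.25 = 6.3600 kWh/t
⇒ 1/√P80 = W_Bond/(10 Wi) + 1/√F80
  = 6.3600/(10·8.7) + 1/√15327 = 0.073103 + 0.008077 = 0.081181
P80 = (1/0.081181)² = 12.3182² = 151.74 µm

P80 = 151.7 µm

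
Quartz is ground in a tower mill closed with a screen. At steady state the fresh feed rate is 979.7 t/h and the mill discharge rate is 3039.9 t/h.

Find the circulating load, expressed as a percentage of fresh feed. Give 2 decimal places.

CL = 210.29 %

Mill node: discharge = fresh + recycle.
R = M − F = 3039.9 − 979.7 = 2060.2 t/h
CL = 100·R/F = 100·2060.2/979.7 = 210.29 %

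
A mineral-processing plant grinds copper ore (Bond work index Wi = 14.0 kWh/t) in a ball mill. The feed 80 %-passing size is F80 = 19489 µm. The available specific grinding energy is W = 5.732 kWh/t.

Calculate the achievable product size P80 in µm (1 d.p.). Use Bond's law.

W = 10 Wi (P80^-0.5 − F80^-0.5)
⇒ 1/√P80 = W/(10 Wi) + 1/√F80
  = 5.7320/(10·14.0) + 1/√19489 = 0.040943 + 0.007163 = 0.048106
P80 = (1/0.048106)² = 20.7874² = 432.12 µm

P80 = 432.1 µm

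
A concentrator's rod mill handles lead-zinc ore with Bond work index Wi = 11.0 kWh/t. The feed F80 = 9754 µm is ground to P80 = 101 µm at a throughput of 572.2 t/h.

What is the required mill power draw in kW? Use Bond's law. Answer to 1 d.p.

Bond: W = 10·Wi·(1/√P80 − 1/√F80)
W = 10·11.0·(1/√101 − 1/√9754) = 10·11.0·(0.089378) = 9.8316 kWh/t
Power = W × throughput = 9.8316 kWh/t × 572.2 t/h = 5625.7 kW

P = 5625.7 kW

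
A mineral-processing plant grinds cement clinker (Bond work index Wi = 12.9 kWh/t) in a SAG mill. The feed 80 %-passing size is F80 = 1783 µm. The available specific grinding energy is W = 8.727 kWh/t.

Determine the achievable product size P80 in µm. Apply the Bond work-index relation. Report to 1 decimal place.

P80 = 119.9 µm

W = 10 Wi / √P80 − 10 Wi / √F80
⇒ 1/√P80 = W/(10 Wi) + 1/√F80
  = 8.7270/(10·12.9) + 1/√1783 = 0.067651 + 0.023682 = 0.091333
P80 = (1/0.091333)² = 10.9489² = 119.88 µm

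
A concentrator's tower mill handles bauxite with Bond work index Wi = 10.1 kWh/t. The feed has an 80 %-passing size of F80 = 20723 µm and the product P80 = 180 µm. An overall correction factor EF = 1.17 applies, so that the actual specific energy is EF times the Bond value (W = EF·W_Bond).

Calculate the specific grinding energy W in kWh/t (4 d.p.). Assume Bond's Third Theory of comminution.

W_Bond = 10·Wi·(1/√P₈₀ − 1/√F₈₀)
1/√180 = 0.074536;  1/√20723 = 0.006947
W = 10·10.1·(0.074536 − 0.006947) = 6.8265 kWh/t
Apply correction: 6.8265 × 1.17 = 7.9870 kWh/t

W = 7.9870 kWh/t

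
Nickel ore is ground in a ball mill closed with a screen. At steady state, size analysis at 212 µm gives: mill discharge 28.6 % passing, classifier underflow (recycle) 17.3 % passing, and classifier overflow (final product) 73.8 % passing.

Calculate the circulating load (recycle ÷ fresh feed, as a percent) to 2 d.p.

CL = 400.00 %

Let r = R/F. Size balance at 212 µm:
r = (o − d)/(d − u)
r = (73.8 − 28.6)/(28.6 − 17.3) = 45.2/11.3 = 4.0000
CL = 100·r = 400.00 %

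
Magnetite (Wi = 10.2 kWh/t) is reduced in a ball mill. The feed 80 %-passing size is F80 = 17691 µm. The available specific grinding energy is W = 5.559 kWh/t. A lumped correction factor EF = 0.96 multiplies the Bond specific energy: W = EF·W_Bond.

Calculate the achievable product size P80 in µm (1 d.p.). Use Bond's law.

W = 10 Wi (1/√P80 − 1/√F80)  [Bond]
W_Bond = W / EF = 5.559 / 0.96 = 5.7906 kWh/t
⇒ 1/√P80 = W_Bond/(10 Wi) + 1/√F80
  = 5.7906/(10·10.2) + 1/√17691 = 0.056771 + 0.007518 = 0.064289
P80 = (1/0.064289)² = 15.5547² = 241.95 µm

P80 = 241.9 µm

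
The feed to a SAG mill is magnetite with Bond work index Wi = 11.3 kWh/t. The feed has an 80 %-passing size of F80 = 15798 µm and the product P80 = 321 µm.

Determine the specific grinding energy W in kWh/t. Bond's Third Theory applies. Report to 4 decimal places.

W = 10 Wi (1/√P80 − 1/√F80)  [Bond]
1/√321 = 0.055815;  1/√15798 = 0.007956
W = 10·11.3·(0.055815 − 0.007956) = 5.4080 kWh/t

W = 5.4080 kWh/t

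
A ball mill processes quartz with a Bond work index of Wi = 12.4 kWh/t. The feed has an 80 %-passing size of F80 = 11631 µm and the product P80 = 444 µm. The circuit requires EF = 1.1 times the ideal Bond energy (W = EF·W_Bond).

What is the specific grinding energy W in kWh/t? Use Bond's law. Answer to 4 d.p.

W = 5.2085 kWh/t

W = 10·Wi·(P80^(-½) − F80^(-½))
1/√444 = 0.047458;  1/√11631 = 0.009272
W = 10·12.4·(0.047458 − 0.009272) = 4.7350 kWh/t
Apply correction: 4.7350 × 1.1 = 5.2085 kWh/t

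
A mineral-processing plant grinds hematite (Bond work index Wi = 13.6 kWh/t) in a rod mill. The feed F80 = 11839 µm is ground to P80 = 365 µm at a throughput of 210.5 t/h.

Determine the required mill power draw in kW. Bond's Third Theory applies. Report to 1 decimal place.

P = 1235.4 kW

W = 10 Wi (1/√P80 − 1/√F80)  [Bond]
W = 10·13.6·(1/√365 − 1/√11839) = 10·13.6·(0.043152) = 5.8686 kWh/t
P = W·T = 5.8686·210.5 = 1235.4 kW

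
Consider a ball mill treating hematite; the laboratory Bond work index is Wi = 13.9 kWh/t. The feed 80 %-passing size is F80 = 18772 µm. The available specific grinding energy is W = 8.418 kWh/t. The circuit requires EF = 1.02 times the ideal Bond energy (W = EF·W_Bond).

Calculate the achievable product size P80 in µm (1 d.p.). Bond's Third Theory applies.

W = 10·Wi·[P80^(−½) − F80^(−½)]
W_Bond = W / EF = 8.418 / 1.02 = 8.2529 kWh/t
P80^(−½) = W_Bond/(10 Wi) + F80^(−½)
  = 8.2529/(10·13.9) + 1/√18772 = 0.059374 + 0.007299 = 0.066672
P80 = (1/0.066672)² = 14.9987² = 224.96 µm

P80 = 225.0 µm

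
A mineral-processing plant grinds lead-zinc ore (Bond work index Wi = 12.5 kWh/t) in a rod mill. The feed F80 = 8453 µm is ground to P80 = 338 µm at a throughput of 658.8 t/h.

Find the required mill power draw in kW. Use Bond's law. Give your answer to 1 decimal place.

Bond:  W = 10 Wi (1/√P − 1/√F)
W = 10·12.5·(1/√338 − 1/√8453) = 10·12.5·(0.043516) = 5.4395 kWh/t
P_mill = W·ṁ = 5.4395·658.8 = 3583.6 kW

P = 3583.6 kW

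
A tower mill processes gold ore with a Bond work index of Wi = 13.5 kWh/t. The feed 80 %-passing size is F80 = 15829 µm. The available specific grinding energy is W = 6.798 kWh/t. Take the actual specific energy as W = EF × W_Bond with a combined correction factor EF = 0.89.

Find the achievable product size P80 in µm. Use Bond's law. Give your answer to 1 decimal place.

W_Bond = 10·Wi·(1/√P₈₀ − 1/√F₈₀)
W_Bond = W / EF = 6.798 / 0.89 = 7.6382 kWh/t
⇒ 1/√P80 = W_Bond/(10·Wi) + 1/√F80
  = 7.6382/(10·13.5) + 1/√15829 = 0.056579 + 0.007948 = 0.064528
P80 = (1/0.064528)² = 15.4973² = 240.16 µm

P80 = 240.2 µm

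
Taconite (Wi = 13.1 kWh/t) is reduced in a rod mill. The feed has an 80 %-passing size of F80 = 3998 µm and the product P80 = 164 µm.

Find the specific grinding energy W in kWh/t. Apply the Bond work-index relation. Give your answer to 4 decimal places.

W = 10·Wi·(P80^(-½) − F80^(-½))
1/√164 = 0.078087;  1/√3998 = 0.015815
W = 10·13.1·(0.078087 − 0.015815) = 8.1576 kWh/t

W = 8.1576 kWh/t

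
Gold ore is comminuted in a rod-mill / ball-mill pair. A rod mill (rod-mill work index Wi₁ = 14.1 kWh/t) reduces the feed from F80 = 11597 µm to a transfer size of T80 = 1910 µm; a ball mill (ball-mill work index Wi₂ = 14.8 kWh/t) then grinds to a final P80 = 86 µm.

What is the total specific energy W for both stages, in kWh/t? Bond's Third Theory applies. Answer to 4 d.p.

W = 14.4898 kWh/t

W = 10 Wi / √P80 − 10 Wi / √F80
Stage 1 (11597→1910 µm, Wi₁=14.1): W₁ = 10·14.1·(0.022881 − 0.009286) = 1.9170 kWh/t
Stage 2 (1910→86 µm, Wi₂=14.8): W₂ = 10·14.8·(0.107833 − 0.022881) = 12.5728 kWh/t
W = W₁ + W₂ = 1.9170 + 12.5728 = 14.4898 kWh/t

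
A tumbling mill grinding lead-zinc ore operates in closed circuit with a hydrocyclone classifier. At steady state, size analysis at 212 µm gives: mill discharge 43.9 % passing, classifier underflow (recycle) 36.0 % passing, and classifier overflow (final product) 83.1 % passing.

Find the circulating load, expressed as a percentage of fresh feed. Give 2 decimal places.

CL = 496.20 %

Let r = R/F. Size balance at 212 µm:
d + r·d = r·u + o → r(d−u) = o−d
r = (83.1 − 43.9)/(43.9 − 36.0) = 39.2/7.9 = 4.9620
CL = 100·r = 496.20 %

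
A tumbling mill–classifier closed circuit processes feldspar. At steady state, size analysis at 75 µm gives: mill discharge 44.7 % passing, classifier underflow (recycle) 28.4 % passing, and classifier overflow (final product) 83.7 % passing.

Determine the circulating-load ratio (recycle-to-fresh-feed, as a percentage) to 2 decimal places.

Balance %-passing 75 µm (r = R/F):
Fd + Rd = Ru + Fo ⇒ R/F = (o−d)/(d−u)
r = (83.7 − 44.7)/(44.7 − 28.4) = 39.0/16.3 = 2.3926
CL = 100·r = 239.26 %

CL = 239.26 %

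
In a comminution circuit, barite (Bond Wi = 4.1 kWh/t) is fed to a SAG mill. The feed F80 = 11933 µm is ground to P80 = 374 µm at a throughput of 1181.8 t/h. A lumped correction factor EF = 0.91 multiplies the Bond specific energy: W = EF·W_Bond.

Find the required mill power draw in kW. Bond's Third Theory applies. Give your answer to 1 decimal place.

P = 1876.4 kW

Bond:  W = 10 Wi (1/√P − 1/√F)
W = 10·4.1·(1/√374 − 1/√11933) = 10·4.1·(0.042554) = 1.7447 kWh/t
W_actual = 0.91 × 1.7447 = 1.5877 kWh/t
P_mill = W·ṁ = 1.5877·1181.8 = 1876.4 kW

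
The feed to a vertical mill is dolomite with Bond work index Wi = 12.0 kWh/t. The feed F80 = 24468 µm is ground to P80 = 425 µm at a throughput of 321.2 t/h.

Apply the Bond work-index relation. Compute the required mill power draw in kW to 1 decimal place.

W = 10 Wi (P80^-0.5 − F80^-0.5)
W = 10·12.0·(1/√425 − 1/√24468) = 10·12.0·(0.042114) = 5.0537 kWh/t
Mill draw = 5.0537 × 321.2 = 1623.2 kW

P = 1623.2 kW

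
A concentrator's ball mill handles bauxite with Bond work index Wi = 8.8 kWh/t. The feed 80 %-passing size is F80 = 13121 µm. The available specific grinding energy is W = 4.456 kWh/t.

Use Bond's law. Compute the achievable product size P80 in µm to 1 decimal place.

Bond: W = 10·Wi·(1/√P80 − 1/√F80)
⇒ 1/√P80 = W/(10 Wi) + 1/√F80
  = 4.4560/(10·8.8) + 1/√13121 = 0.050636 + 0.008730 = 0.059366
P80 = (1/0.059366)² = 16.8445² = 283.74 µm

P80 = 283.7 µm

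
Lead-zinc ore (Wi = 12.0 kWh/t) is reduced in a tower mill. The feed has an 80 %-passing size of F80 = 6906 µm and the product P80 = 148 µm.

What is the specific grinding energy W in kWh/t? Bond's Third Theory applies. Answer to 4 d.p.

W = 8.4199 kWh/t

Bond:  W = 10 Wi (1/√P − 1/√F)
1/√148 = 0.082199;  1/√6906 = 0.012033
W = 10·12.0·(0.082199 − 0.012033) = 8.4199 kWh/t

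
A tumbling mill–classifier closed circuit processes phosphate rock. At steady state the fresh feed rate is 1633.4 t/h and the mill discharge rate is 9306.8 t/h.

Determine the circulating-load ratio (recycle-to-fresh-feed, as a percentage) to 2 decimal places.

Discharge = new feed + return, hence
R = M − F = 9306.8 − 1633.4 = 7673.4 t/h
CL = 100·R/F = 100·7673.4/1633.4 = 469.78 %

CL = 469.78 %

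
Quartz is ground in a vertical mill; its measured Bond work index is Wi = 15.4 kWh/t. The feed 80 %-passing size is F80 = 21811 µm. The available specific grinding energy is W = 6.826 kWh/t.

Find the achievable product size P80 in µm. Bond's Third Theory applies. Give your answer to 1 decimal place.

P80 = 383.0 µm

Bond:  W = 10 Wi (1/√P − 1/√F)
P80^(−½) = W/(10 Wi) + F80^(−½)
  = 6.8260/(10·15.4) + 1/√21811 = 0.044325 + 0.006771 = 0.051096
P80 = (1/0.051096)² = 19.5711² = 383.03 µm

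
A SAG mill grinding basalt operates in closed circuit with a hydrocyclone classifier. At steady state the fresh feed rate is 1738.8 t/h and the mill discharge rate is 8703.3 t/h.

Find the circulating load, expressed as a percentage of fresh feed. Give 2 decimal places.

Mill node: discharge = fresh + recycle.
R = M − F = 8703.3 − 1738.8 = 6964.5 t/h
CL = 100·R/F = 100·6964.5/1738.8 = 400.53 %

CL = 400.53 %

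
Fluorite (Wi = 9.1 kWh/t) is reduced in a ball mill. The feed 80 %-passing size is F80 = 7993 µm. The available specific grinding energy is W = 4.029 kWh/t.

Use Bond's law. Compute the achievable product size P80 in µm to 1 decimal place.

Bond:  W = 10 Wi (1/√P − 1/√F)
P80^-0.5 = F80^-0.5 + W/(10 Wi)
  = 4.0290/(10·9.1) + 1/√7993 = 0.044275 + 0.011185 = 0.055460
P80 = (1/0.055460)² = 18.0310² = 325.12 µm

P80 = 325.1 µm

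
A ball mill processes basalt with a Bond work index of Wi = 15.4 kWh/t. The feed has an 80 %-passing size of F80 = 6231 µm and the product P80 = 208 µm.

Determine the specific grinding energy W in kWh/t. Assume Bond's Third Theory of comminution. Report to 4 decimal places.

W = 8.7270 kWh/t

W = 10·Wi·[P80^(−½) − F80^(−½)]
1/√208 = 0.069338;  1/√6231 = 0.012668
W = 10·15.4·(0.069338 − 0.012668) = 8.7270 kWh/t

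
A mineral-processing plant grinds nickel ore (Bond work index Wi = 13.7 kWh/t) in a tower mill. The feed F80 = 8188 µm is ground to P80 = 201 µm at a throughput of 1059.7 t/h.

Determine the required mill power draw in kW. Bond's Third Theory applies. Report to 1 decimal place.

W = 10 Wi / √P80 − 10 Wi / √F80
W = 10·13.7·(1/√201 − 1/√8188) = 10·13.7·(0.059483) = 8.1492 kWh/t
Mill draw = 8.1492 × 1059.7 = 8635.7 kW

P = 8635.7 kW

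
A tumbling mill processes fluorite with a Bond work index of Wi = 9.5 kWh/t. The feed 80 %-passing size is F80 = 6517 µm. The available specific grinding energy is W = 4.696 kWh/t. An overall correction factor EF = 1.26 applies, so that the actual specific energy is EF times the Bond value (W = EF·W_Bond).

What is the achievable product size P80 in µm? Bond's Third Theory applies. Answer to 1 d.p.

Bond:  W = 10 Wi (1/√P − 1/√F)
W_Bond = W / EF = 4.696 / 1.26 = 3.7270 kWh/t
P80^-0.5 = F80^-0.5 + W_Bond/(10 Wi)
  = 3.7270/(10·9.5) + 1/√6517 = 0.039231 + 0.012387 = 0.051619
P80 = (1/0.051619)² = 19.3728² = 375.31 µm

P80 = 375.3 µm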